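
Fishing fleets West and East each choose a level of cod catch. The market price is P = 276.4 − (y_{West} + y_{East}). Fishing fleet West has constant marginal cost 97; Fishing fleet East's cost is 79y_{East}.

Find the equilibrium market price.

150.8

Fishing fleet West's profit: π = y_{West}(276.4 − (y_{West} + y_{East})) − 97y_{West}.
∂π/∂y_{West} = 179.4 − 2y_{West} − y_{East} = 0, so y_{West} = 89.7 − 0.5y_{East}.
By the same steps for East: y_{East} = 98.7 − 0.5y_{West}.
Plugging y_{East} into West's best response: y_{West} = 89.7 − 0.5(98.7 − 0.5y_{West}) ⇒ 0.75y_{West} = 40.35, so y_{West} = 53.8.
Then y_{East} = 98.7 − 0.5·53.8 = 71.8.
Equilibrium price: P = 276.4 − 125.6 = 150.8.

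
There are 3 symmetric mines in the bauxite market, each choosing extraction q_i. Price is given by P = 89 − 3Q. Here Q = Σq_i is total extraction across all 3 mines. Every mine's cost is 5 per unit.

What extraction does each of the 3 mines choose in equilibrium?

7

A representative mine's profit is π_i = q_i(89 − 3Q) − 5q_i, with Q = q_i + Σ_{j≠i} q_j.
First-order condition: 84 − 6q_i − 3Σ_{j≠i} q_j = 0.
Imposing symmetry (q_j = q for all j) turns Σ_{j≠i} q_j into 2q, so 84 = 12q and q = 7.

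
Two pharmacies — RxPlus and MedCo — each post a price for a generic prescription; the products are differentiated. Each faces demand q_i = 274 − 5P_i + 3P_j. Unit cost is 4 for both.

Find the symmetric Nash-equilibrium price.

42

RxPlus's profit: π = (P_{RxPlus} − 4)(274 − 5P_{RxPlus} + 3P_{MedCo}).
∂π/∂P_{RxPlus} = 294 − 10P_{RxPlus} + 3P_{MedCo} = 0 ⇒ P_{RxPlus} = 29.4 + 0.3P_{MedCo}.
By symmetry P_{MedCo} = P_{RxPlus}; substituting into the reaction function, 0.7P_{RxPlus} = 29.4 and P_{RxPlus} = 42.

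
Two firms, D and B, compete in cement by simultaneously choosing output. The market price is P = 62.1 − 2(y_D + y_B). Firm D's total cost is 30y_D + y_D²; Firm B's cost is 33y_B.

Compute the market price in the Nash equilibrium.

Firm D's profit: π = y_D(62.1 − 2(y_D + y_B)) − 30y_D − y_D².
∂π/∂y_D = 32.1 − 6y_D − 2y_B = 0, so y_D = 5.35 − (1/3)y_B.
For B: ∂π/∂y_B = 29.1 − 4y_B − 2y_D = 0 ⇒ y_B = 7.275 − 0.5y_D.
Solving the two reaction functions simultaneously: (1 − (−1/3)(−0.5))y_D = 5.35 − (1/3)·7.275, so (5/6)y_D = 2.925 and y_D = 3.51.
Then y_B = 7.275 − 0.5·3.51 = 5.52.
Equilibrium price: P = 62.1 − 2·9.03 = 44.04.

44.04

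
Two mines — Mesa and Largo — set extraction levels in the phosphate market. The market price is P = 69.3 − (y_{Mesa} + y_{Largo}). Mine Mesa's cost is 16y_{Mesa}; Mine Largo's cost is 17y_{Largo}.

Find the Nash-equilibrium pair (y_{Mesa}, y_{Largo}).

Mine Mesa's profit: π = y_{Mesa}(69.3 − (y_{Mesa} + y_{Largo})) − 16y_{Mesa}.
∂π/∂y_{Mesa} = 53.3 − 2y_{Mesa} − y_{Largo} = 0, so y_{Mesa} = 26.65 − 0.5y_{Largo}.
By the same steps for Largo: y_{Largo} = 26.15 − 0.5y_{Mesa}.
Plugging y_{Largo} into Mesa's best response: y_{Mesa} = 26.65 − 0.5(26.15 − 0.5y_{Mesa}) ⇒ 0.75y_{Mesa} = 13.575, so y_{Mesa} = 18.1.
Then y_{Largo} = 26.15 − 0.5·18.1 = 17.1.

18.1, 17.1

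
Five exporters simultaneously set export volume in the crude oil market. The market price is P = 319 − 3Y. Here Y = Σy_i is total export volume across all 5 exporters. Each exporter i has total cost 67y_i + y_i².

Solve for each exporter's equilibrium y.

12.6

A representative exporter's profit is π_i = y_i(319 − 3Y) − 67y_i − y_i², with Y = y_i + Σ_{j≠i} y_j.
First-order condition: 252 − 8y_i − 3Σ_{j≠i} y_j = 0.
In a symmetric equilibrium every exporter chooses the same y, so Σ_{j≠i} y_j = 4y. The condition becomes 252 − 20y = 0, giving y = 252/20 = 12.6.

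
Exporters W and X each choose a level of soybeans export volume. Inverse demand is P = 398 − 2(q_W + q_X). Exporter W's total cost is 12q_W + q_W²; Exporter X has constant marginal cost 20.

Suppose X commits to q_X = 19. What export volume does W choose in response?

Exporter W's profit: π = q_W(398 − 2(q_W + q_X)) − 12q_W − q_W².
∂π/∂q_W = 386 − 6q_W − 2q_X = 0, so q_W = 193/3 − (1/3)q_X.
At q_X = 19: q_W = 193/3 − (1/3)·19 = 58.

58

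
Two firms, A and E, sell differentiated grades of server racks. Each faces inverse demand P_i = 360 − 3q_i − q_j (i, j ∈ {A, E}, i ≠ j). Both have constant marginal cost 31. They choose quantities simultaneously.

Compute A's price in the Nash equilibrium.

172

Firm A's profit: π = q_A(360 − 3q_A − q_E) − 31q_A.
∂π/∂q_A = 329 − 6q_A − q_E = 0 ⇒ q_A = 329/6 − (1/6)q_E.
The game is symmetric, so in equilibrium q_E = q_A: the reaction function gives (7/6)q_A = 329/6, hence q_A = 47.
P_A = 360 − 3·47 − 47 = 172.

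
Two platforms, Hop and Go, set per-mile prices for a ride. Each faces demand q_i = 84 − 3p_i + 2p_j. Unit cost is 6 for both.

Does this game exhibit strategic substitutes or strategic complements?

Hop's profit: π = (p_{Hop} − 6)(84 − 3p_{Hop} + 2p_{Go}).
∂π/∂p_{Hop} = 102 − 6p_{Hop} + 2p_{Go} = 0 ⇒ p_{Hop} = 17 + (1/3)p_{Go}.
The best-response slope dp_{Hop}/dp_{Go} = 1/3 > 0: the reaction function is upward-sloping, so the choices are strategic complements.

strategic complements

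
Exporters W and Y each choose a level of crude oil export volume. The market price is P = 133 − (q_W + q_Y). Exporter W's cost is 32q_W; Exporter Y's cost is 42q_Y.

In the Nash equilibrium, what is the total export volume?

Exporter W's profit: π = q_W(133 − (q_W + q_Y)) − 32q_W.
∂π/∂q_W = 101 − 2q_W − q_Y = 0, so q_W = 50.5 − 0.5q_Y.
By the same steps for Y: q_Y = 45.5 − 0.5q_W.
Plugging q_Y into W's best response: q_W = 50.5 − 0.5(45.5 − 0.5q_W) ⇒ 0.75q_W = 27.75, so q_W = 37.
Then q_Y = 45.5 − 0.5·37 = 27.
Total export volume: 37 + 27 = 64.

64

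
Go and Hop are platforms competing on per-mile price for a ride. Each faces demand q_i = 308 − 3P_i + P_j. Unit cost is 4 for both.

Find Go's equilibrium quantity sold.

180

Go's profit: π = (P_{Go} − 4)(308 − 3P_{Go} + P_{Hop}).
∂π/∂P_{Go} = 320 − 6P_{Go} + P_{Hop} = 0 ⇒ P_{Go} = 160/3 + (1/6)P_{Hop}.
By symmetry P_{Hop} = P_{Go}; substituting into the reaction function, (5/6)P_{Go} = 160/3 and P_{Go} = 64.
q_{Go} = 308 − 3·64 + 64 = 180.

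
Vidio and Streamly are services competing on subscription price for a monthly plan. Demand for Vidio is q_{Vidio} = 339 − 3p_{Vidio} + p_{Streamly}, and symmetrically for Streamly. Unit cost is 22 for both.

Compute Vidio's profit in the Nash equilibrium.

Vidio's profit: π = (p_{Vidio} − 22)(339 − 3p_{Vidio} + p_{Streamly}).
∂π/∂p_{Vidio} = 405 − 6p_{Vidio} + p_{Streamly} = 0 ⇒ p_{Vidio} = 67.5 + (1/6)p_{Streamly}.
The game is symmetric, so in equilibrium p_{Streamly} = p_{Vidio}: the reaction function gives (5/6)p_{Vidio} = 67.5, hence p_{Vidio} = 81.
q_{Vidio} = 339 − 3·81 + 81 = 177.
Profit = (81 − 22)·177 = 10443.

10443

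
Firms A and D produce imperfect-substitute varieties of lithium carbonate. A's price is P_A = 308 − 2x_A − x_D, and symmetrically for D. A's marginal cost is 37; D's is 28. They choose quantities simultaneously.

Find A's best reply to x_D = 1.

67.5

Firm A's profit: π = x_A(308 − 2x_A − x_D) − 37x_A.
∂π/∂x_A = 271 − 4x_A − x_D = 0 ⇒ x_A = 67.75 − 0.25x_D.
At x_D = 1: x_A = 67.75 − 0.25·1 = 67.5.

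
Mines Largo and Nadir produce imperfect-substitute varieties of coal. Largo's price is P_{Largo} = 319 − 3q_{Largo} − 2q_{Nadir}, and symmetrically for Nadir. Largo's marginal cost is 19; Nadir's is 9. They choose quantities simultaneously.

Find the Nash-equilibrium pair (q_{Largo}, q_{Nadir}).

36.875, 39.375

Mine Largo's profit: π = q_{Largo}(319 − 3q_{Largo} − 2q_{Nadir}) − 19q_{Largo}.
∂π/∂q_{Largo} = 300 − 6q_{Largo} − 2q_{Nadir} = 0 ⇒ q_{Largo} = 50 − (1/3)q_{Nadir}.
Similarly q_{Nadir} = 155/3 − (1/3)q_{Largo}.
Substituting the second reaction function into the first: q_{Largo} = 50 − (1/3)(155/3 − (1/3)q_{Largo}), which gives (8/9)q_{Largo} = 295/9 ⇒ q_{Largo} = 36.875.
Then q_{Nadir} = 155/3 − (1/3)·36.875 = 39.375.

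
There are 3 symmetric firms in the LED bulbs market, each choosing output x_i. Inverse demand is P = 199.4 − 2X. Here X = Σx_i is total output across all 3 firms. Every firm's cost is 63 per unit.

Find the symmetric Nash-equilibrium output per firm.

17.05

A representative firm's profit is π_i = x_i(199.4 − 2X) − 63x_i, with X = x_i + Σ_{j≠i} x_j.
First-order condition: 136.4 − 4x_i − 2Σ_{j≠i} x_j = 0.
In a symmetric equilibrium every firm chooses the same x, so Σ_{j≠i} x_j = 2x. The condition becomes 136.4 − 8x = 0, giving x = 136.4/8 = 17.05.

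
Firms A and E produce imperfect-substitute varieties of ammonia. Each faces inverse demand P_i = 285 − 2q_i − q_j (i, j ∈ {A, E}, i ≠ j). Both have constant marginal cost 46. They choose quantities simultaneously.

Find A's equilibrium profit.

4569.68

Firm A's profit: π = q_A(285 − 2q_A − q_E) − 46q_A.
∂π/∂q_A = 239 − 4q_A − q_E = 0 ⇒ q_A = 59.75 − 0.25q_E.
The game is symmetric, so in equilibrium q_E = q_A: the reaction function gives 1.25q_A = 59.75, hence q_A = 47.8.
P_A = 285 − 2·47.8 − 47.8 = 141.6.
Profit = (141.6 − 46)·47.8 = 4569.68.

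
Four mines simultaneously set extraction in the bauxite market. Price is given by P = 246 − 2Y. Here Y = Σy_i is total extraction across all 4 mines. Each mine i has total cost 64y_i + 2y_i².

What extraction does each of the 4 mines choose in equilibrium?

13

A representative mine's profit is π_i = y_i(246 − 2Y) − 64y_i − 2y_i², with Y = y_i + Σ_{j≠i} y_j.
First-order condition: 182 − 8y_i − 2Σ_{j≠i} y_j = 0.
With identical mines, set every y_j = y: then 182 − 8y − 6y = 0, i.e. y = 182/14 = 13.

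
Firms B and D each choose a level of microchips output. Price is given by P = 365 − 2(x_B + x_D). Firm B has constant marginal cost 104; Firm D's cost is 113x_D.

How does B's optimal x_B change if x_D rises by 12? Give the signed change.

-6

Firm B's profit: π = x_B(365 − 2(x_B + x_D)) − 104x_B.
∂π/∂x_B = 261 − 4x_B − 2x_D = 0, so x_B = 65.25 − 0.5x_D.
The reaction-function slope is −0.5, so a 12-unit rise in x_D moves x_B by −0.5 × 12 = −6. B's best response falls — the actions are strategic substitutes.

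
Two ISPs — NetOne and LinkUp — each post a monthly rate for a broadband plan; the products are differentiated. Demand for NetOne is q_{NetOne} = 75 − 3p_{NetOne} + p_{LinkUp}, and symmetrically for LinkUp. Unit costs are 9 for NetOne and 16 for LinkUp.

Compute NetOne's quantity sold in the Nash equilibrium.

36

NetOne's profit: π = (p_{NetOne} − 9)(75 − 3p_{NetOne} + p_{LinkUp}).
∂π/∂p_{NetOne} = 102 − 6p_{NetOne} + p_{LinkUp} = 0 ⇒ p_{NetOne} = 17 + (1/6)p_{LinkUp}.
Similarly p_{LinkUp} = 20.5 + (1/6)p_{NetOne}.
Plugging p_{LinkUp} into NetOne's best response: p_{NetOne} = 17 + (1/6)(20.5 + (1/6)p_{NetOne}) ⇒ (35/36)p_{NetOne} = 245/12, so p_{NetOne} = 21.
Then p_{LinkUp} = 20.5 + (1/6)·21 = 24.
q_{NetOne} = 75 − 3·21 + 24 = 36.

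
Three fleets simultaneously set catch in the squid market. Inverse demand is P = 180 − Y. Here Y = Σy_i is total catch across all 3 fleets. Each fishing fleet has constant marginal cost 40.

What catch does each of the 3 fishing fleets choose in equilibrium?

35

A representative fishing fleet's profit is π_i = y_i(180 − Y) − 40y_i, with Y = y_i + Σ_{j≠i} y_j.
First-order condition: 140 − 2y_i − Σ_{j≠i} y_j = 0.
Imposing symmetry (y_j = y for all j) turns Σ_{j≠i} y_j into 2y, so 140 = 4y and y = 35.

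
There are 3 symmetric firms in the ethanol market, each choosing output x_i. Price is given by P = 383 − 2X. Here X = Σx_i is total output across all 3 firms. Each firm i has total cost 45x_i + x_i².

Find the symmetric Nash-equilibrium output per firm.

A representative firm's profit is π_i = x_i(383 − 2X) − 45x_i − x_i², with X = x_i + Σ_{j≠i} x_j.
First-order condition: 338 − 6x_i − 2Σ_{j≠i} x_j = 0.
With identical firms, set every x_j = x: then 338 − 6x − 4x = 0, i.e. x = 338/10 = 33.8.

33.8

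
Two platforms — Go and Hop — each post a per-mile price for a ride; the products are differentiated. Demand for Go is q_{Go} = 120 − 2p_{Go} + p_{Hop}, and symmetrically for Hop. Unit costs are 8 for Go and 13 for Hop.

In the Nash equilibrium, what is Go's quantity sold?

Go's profit: π = (p_{Go} − 8)(120 − 2p_{Go} + p_{Hop}).
∂π/∂p_{Go} = 136 − 4p_{Go} + p_{Hop} = 0 ⇒ p_{Go} = 34 + 0.25p_{Hop}.
Similarly p_{Hop} = 36.5 + 0.25p_{Go}.
Substituting the second reaction function into the first: p_{Go} = 34 + 0.25(36.5 + 0.25p_{Go}), which gives 0.9375p_{Go} = 43.125 ⇒ p_{Go} = 46.
Then p_{Hop} = 36.5 + 0.25·46 = 48.
q_{Go} = 120 − 2·46 + 48 = 76.

76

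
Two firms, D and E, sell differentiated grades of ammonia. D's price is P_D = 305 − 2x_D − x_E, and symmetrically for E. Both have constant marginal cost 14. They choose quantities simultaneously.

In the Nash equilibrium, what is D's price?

130.4

Firm D's profit: π = x_D(305 − 2x_D − x_E) − 14x_D.
∂π/∂x_D = 291 − 4x_D − x_E = 0 ⇒ x_D = 72.75 − 0.25x_E.
Setting x_D = x_E in the reaction function: x_D = 72.75 − 0.25x_D, so x_D = 72.75 / 1.25 = 58.2.
P_D = 305 − 2·58.2 − 58.2 = 130.4.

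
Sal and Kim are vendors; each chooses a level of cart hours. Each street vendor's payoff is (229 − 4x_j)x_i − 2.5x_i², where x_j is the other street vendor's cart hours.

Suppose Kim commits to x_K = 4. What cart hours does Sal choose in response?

Sal's payoff is (229 − 4x_K)x_S − 2.5x_S².
∂π/∂x_S = 229 − 4x_K − 5x_S = 0, so x_S = 45.8 − 0.8x_K.
At x_K = 4: x_S = 45.8 − 0.8·4 = 42.6.

42.6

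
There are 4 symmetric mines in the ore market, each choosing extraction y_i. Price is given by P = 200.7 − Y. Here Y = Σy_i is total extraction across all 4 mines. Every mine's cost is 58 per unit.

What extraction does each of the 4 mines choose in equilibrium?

A representative mine's profit is π_i = y_i(200.7 − Y) − 58y_i, with Y = y_i + Σ_{j≠i} y_j.
First-order condition: 142.7 − 2y_i − Σ_{j≠i} y_j = 0.
With identical mines, set every y_j = y: then 142.7 − 2y − 3y = 0, i.e. y = 142.7/5 = 28.54.

28.54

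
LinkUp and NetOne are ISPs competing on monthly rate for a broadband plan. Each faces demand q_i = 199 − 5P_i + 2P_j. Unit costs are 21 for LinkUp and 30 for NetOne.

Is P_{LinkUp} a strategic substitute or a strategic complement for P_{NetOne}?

strategic complements

LinkUp's profit: π = (P_{LinkUp} − 21)(199 − 5P_{LinkUp} + 2P_{NetOne}).
∂π/∂P_{LinkUp} = 304 − 10P_{LinkUp} + 2P_{NetOne} = 0 ⇒ P_{LinkUp} = 30.4 + 0.2P_{NetOne}.
The best-response slope dP_{LinkUp}/dP_{NetOne} = 0.2 > 0: the reaction function is upward-sloping, so the choices are strategic complements.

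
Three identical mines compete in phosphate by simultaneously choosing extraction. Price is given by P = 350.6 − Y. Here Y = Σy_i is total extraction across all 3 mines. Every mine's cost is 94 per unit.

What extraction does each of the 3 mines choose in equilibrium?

64.15

A representative mine's profit is π_i = y_i(350.6 − Y) − 94y_i, with Y = y_i + Σ_{j≠i} y_j.
First-order condition: 256.6 − 2y_i − Σ_{j≠i} y_j = 0.
Imposing symmetry (y_j = y for all j) turns Σ_{j≠i} y_j into 2y, so 256.6 = 4y and y = 64.15.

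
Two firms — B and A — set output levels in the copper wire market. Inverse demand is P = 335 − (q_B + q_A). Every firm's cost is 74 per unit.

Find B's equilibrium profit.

7569

Firm B's profit: π = q_B(335 − (q_B + q_A)) − 74q_B.
∂π/∂q_B = 261 − 2q_B − q_A = 0, so q_B = 130.5 − 0.5q_A.
The game is symmetric, so in equilibrium q_A = q_B: the reaction function gives 1.5q_B = 130.5, hence q_B = 87.
Price P = 335 − 174 = 161.
B's profit: (161 − 74)·87 = 7569.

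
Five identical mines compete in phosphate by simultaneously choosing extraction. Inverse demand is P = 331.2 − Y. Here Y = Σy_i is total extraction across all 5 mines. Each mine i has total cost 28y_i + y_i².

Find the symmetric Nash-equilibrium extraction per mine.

A representative mine's profit is π_i = y_i(331.2 − Y) − 28y_i − y_i², with Y = y_i + Σ_{j≠i} y_j.
First-order condition: 303.2 − 4y_i − Σ_{j≠i} y_j = 0.
With identical mines, set every y_j = y: then 303.2 − 4y − 4y = 0, i.e. y = 303.2/8 = 37.9.

37.9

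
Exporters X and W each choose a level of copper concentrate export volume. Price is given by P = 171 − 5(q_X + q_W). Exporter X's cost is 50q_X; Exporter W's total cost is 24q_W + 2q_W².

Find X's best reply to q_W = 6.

Exporter X's profit: π = q_X(171 − 5(q_X + q_W)) − 50q_X.
∂π/∂q_X = 121 − 10q_X − 5q_W = 0, so q_X = 12.1 − 0.5q_W.
At q_W = 6: q_X = 12.1 − 0.5·6 = 9.1.

9.1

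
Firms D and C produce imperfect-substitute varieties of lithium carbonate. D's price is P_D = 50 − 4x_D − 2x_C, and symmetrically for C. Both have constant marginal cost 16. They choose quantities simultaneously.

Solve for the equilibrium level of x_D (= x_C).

Firm D's profit: π = x_D(50 − 4x_D − 2x_C) − 16x_D.
∂π/∂x_D = 34 − 8x_D − 2x_C = 0 ⇒ x_D = 4.25 − 0.25x_C.
By symmetry x_C = x_D; substituting into the reaction function, 1.25x_D = 4.25 and x_D = 3.4.

3.4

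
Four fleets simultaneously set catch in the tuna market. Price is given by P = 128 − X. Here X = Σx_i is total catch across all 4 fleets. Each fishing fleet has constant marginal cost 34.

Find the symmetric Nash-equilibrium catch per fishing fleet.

18.8

A representative fishing fleet's profit is π_i = x_i(128 − X) − 34x_i, with X = x_i + Σ_{j≠i} x_j.
First-order condition: 94 − 2x_i − Σ_{j≠i} x_j = 0.
With identical fishing fleets, set every x_j = x: then 94 − 2x − 3x = 0, i.e. x = 94/5 = 18.8.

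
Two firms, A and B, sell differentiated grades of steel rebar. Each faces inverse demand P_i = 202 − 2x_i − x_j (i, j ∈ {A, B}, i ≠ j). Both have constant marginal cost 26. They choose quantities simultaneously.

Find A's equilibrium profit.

2478.08

Firm A's profit: π = x_A(202 − 2x_A − x_B) − 26x_A.
∂π/∂x_A = 176 − 4x_A − x_B = 0 ⇒ x_A = 44 − 0.25x_B.
The game is symmetric, so in equilibrium x_B = x_A: the reaction function gives 1.25x_A = 44, hence x_A = 35.2.
P_A = 202 − 2·35.2 − 35.2 = 96.4.
Profit = (96.4 − 26)·35.2 = 2478.08.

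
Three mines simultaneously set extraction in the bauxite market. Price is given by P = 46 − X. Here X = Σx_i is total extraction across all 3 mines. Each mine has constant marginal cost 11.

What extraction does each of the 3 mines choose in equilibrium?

8.75

A representative mine's profit is π_i = x_i(46 − X) − 11x_i, with X = x_i + Σ_{j≠i} x_j.
First-order condition: 35 − 2x_i − Σ_{j≠i} x_j = 0.
Imposing symmetry (x_j = x for all j) turns Σ_{j≠i} x_j into 2x, so 35 = 4x and x = 8.75.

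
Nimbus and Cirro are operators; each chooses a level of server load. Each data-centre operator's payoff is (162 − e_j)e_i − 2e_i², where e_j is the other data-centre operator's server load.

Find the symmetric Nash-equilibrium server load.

32.4

Nimbus's payoff is (162 − e_C)e_N − 2e_N².
∂π/∂e_N = 162 − e_C − 4e_N = 0, so e_N = 40.5 − 0.25e_C.
Setting e_N = e_C in the reaction function: e_N = 40.5 − 0.25e_N, so e_N = 40.5 / 1.25 = 32.4.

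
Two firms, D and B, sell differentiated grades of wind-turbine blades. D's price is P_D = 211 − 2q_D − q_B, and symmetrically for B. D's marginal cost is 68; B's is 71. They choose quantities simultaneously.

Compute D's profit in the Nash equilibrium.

Firm D's profit: π = q_D(211 − 2q_D − q_B) − 68q_D.
∂π/∂q_D = 143 − 4q_D − q_B = 0 ⇒ q_D = 35.75 − 0.25q_B.
Similarly q_B = 35 − 0.25q_D.
Plugging q_B into D's best response: q_D = 35.75 − 0.25(35 − 0.25q_D) ⇒ 0.9375q_D = 27, so q_D = 28.8.
Then q_B = 35 − 0.25·28.8 = 27.8.
P_D = 211 − 2·28.8 − 27.8 = 125.6.
Profit = (125.6 − 68)·28.8 = 1658.88.

1658.88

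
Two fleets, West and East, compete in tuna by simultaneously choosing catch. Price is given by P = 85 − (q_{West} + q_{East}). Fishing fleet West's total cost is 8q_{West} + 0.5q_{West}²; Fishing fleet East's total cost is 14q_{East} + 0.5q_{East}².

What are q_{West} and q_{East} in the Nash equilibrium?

Fishing fleet West's profit: π = q_{West}(85 − (q_{West} + q_{East})) − 8q_{West} − 0.5q_{West}².
∂π/∂q_{West} = 77 − 3q_{West} − q_{East} = 0, so q_{West} = 77/3 − (1/3)q_{East}.
By the same steps for East: q_{East} = 71/3 − (1/3)q_{West}.
Substituting the second reaction function into the first: q_{West} = 77/3 − (1/3)(71/3 − (1/3)q_{West}), which gives (8/9)q_{West} = 160/9 ⇒ q_{West} = 20.
Then q_{East} = 71/3 − (1/3)·20 = 17.

20, 17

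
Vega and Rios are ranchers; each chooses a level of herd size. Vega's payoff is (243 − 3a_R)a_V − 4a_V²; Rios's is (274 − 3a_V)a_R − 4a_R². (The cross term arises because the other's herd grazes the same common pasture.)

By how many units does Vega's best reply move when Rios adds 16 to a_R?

Expanding Vega's payoff: 243a_V − 3a_Ra_V − 4a_V².
∂π/∂a_V = 243 − 3a_R − 8a_V = 0, so a_V = 30.375 − 0.375a_R.
The reaction-function slope is −0.375, so a 16-unit rise in a_R moves a_V by −0.375 × 16 = −6. Vega's best response falls — the actions are strategic substitutes.

-6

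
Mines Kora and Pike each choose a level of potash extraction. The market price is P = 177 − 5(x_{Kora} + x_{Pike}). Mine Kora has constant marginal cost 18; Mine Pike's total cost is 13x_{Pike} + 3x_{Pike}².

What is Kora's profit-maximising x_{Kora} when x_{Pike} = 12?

Mine Kora's profit: π = x_{Kora}(177 − 5(x_{Kora} + x_{Pike})) − 18x_{Kora}.
∂π/∂x_{Kora} = 159 − 10x_{Kora} − 5x_{Pike} = 0, so x_{Kora} = 15.9 − 0.5x_{Pike}.
At x_{Pike} = 12: x_{Kora} = 15.9 − 0.5·12 = 9.9.

9.9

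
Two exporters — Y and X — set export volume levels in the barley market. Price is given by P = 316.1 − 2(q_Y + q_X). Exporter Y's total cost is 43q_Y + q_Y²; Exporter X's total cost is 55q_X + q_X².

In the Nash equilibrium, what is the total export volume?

66.775

Exporter Y's profit: π = q_Y(316.1 − 2(q_Y + q_X)) − 43q_Y − q_Y².
∂π/∂q_Y = 273.1 − 6q_Y − 2q_X = 0, so q_Y = 2731/60 − (1/3)q_X.
By the same steps for X: q_X = 2611/60 − (1/3)q_Y.
Solving the two reaction functions simultaneously: (1 − (−1/3)(−1/3))q_Y = 2731/60 − (1/3)·(2611/60), so (8/9)q_Y = 2791/90 and q_Y = 34.8875.
Then q_X = 2611/60 − (1/3)·34.8875 = 31.8875.
Total export volume: 34.8875 + 31.8875 = 66.775.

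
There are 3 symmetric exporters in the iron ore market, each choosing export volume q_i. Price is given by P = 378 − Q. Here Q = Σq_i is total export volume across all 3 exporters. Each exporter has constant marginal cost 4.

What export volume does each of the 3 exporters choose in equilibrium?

A representative exporter's profit is π_i = q_i(378 − Q) − 4q_i, with Q = q_i + Σ_{j≠i} q_j.
First-order condition: 374 − 2q_i − Σ_{j≠i} q_j = 0.
With identical exporters, set every q_j = q: then 374 − 2q − 2q = 0, i.e. q = 374/4 = 93.5.

93.5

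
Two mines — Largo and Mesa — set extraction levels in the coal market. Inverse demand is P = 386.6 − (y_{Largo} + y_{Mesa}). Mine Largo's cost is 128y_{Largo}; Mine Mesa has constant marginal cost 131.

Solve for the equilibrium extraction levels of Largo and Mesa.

Mine Largo's profit: π = y_{Largo}(386.6 − (y_{Largo} + y_{Mesa})) − 128y_{Largo}.
∂π/∂y_{Largo} = 258.6 − 2y_{Largo} − y_{Mesa} = 0, so y_{Largo} = 129.3 − 0.5y_{Mesa}.
By the same steps for Mesa: y_{Mesa} = 127.8 − 0.5y_{Largo}.
Substituting the second reaction function into the first: y_{Largo} = 129.3 − 0.5(127.8 − 0.5y_{Largo}), which gives 0.75y_{Largo} = 65.4 ⇒ y_{Largo} = 87.2.
Then y_{Mesa} = 127.8 − 0.5·87.2 = 84.2.

87.2, 84.2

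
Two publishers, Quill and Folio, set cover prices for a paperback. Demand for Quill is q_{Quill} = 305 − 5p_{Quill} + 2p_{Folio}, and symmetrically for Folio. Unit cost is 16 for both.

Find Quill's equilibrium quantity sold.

Quill's profit: π = (p_{Quill} − 16)(305 − 5p_{Quill} + 2p_{Folio}).
∂π/∂p_{Quill} = 385 − 10p_{Quill} + 2p_{Folio} = 0 ⇒ p_{Quill} = 38.5 + 0.2p_{Folio}.
The game is symmetric, so in equilibrium p_{Folio} = p_{Quill}: the reaction function gives 0.8p_{Quill} = 38.5, hence p_{Quill} = 48.125.
q_{Quill} = 305 − 5·48.125 + 2·48.125 = 160.625.

160.625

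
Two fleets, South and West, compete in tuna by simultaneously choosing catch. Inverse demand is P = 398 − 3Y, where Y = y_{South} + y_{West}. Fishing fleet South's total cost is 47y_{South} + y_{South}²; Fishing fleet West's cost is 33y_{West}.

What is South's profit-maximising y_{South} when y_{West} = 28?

Fishing fleet South's profit: π = y_{South}(398 − 3(y_{South} + y_{West})) − 47y_{South} − y_{South}².
∂π/∂y_{South} = 351 − 8y_{South} − 3y_{West} = 0, so y_{South} = 43.875 − 0.375y_{West}.
At y_{West} = 28: y_{South} = 43.875 − 0.375·28 = 33.375.

33.375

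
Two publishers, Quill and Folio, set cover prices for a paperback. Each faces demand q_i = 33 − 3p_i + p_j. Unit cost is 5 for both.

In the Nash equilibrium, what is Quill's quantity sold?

Quill's profit: π = (p_{Quill} − 5)(33 − 3p_{Quill} + p_{Folio}).
∂π/∂p_{Quill} = 48 − 6p_{Quill} + p_{Folio} = 0 ⇒ p_{Quill} = 8 + (1/6)p_{Folio}.
Setting p_{Quill} = p_{Folio} in the reaction function: p_{Quill} = 8 + (1/6)p_{Quill}, so p_{Quill} = 8 / (5/6) = 9.6.
q_{Quill} = 33 − 3·9.6 + 9.6 = 13.8.

13.8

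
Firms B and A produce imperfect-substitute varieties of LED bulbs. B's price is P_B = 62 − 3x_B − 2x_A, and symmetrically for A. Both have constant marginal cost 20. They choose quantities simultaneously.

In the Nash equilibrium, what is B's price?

Firm B's profit: π = x_B(62 − 3x_B − 2x_A) − 20x_B.
∂π/∂x_B = 42 − 6x_B − 2x_A = 0 ⇒ x_B = 7 − (1/3)x_A.
Setting x_B = x_A in the reaction function: x_B = 7 − (1/3)x_B, so x_B = 7 / (4/3) = 5.25.
P_B = 62 − 3·5.25 − 2·5.25 = 35.75.

35.75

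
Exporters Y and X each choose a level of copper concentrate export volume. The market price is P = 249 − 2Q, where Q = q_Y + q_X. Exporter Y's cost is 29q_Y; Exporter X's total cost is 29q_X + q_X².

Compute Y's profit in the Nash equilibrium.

Exporter Y's profit: π = q_Y(249 − 2(q_Y + q_X)) − 29q_Y.
∂π/∂q_Y = 220 − 4q_Y − 2q_X = 0, so q_Y = 55 − 0.5q_X.
For X: ∂π/∂q_X = 220 − 6q_X − 2q_Y = 0 ⇒ q_X = 110/3 − (1/3)q_Y.
Plugging q_X into Y's best response: q_Y = 55 − 0.5(110/3 − (1/3)q_Y) ⇒ (5/6)q_Y = 110/3, so q_Y = 44.
Then q_X = 110/3 − (1/3)·44 = 22.
Price P = 249 − 2·66 = 117.
Y's profit: (117 − 29)·44 = 3872.

3872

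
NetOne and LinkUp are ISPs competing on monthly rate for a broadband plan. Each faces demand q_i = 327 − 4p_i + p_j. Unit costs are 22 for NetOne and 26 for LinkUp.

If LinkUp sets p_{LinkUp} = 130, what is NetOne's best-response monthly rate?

NetOne's profit: π = (p_{NetOne} − 22)(327 − 4p_{NetOne} + p_{LinkUp}).
∂π/∂p_{NetOne} = 415 − 8p_{NetOne} + p_{LinkUp} = 0 ⇒ p_{NetOne} = 51.875 + 0.125p_{LinkUp}.
At p_{LinkUp} = 130: p_{NetOne} = 51.875 + 0.125·130 = 68.125.

68.125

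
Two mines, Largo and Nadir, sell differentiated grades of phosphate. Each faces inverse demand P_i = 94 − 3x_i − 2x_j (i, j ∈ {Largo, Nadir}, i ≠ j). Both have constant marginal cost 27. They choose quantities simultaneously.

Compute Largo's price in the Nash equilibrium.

Mine Largo's profit: π = x_{Largo}(94 − 3x_{Largo} − 2x_{Nadir}) − 27x_{Largo}.
∂π/∂x_{Largo} = 67 − 6x_{Largo} − 2x_{Nadir} = 0 ⇒ x_{Largo} = 67/6 − (1/3)x_{Nadir}.
By symmetry x_{Nadir} = x_{Largo}; substituting into the reaction function, (4/3)x_{Largo} = 67/6 and x_{Largo} = 8.375.
P_{Largo} = 94 − 3·8.375 − 2·8.375 = 52.125.

52.125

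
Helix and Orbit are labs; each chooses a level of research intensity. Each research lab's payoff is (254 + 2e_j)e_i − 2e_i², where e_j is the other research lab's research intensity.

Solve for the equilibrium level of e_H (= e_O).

Helix's payoff is (254 + 2e_O)e_H − 2e_H².
∂π/∂e_H = 254 + 2e_O − 4e_H = 0, so e_H = 63.5 + 0.5e_O.
Setting e_H = e_O in the reaction function: e_H = 63.5 + 0.5e_H, so e_H = 63.5 / 0.5 = 127.

127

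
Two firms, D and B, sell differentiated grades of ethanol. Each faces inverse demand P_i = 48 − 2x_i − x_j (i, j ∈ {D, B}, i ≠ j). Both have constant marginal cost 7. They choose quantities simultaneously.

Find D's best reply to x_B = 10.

7.75

Firm D's profit: π = x_D(48 − 2x_D − x_B) − 7x_D.
∂π/∂x_D = 41 − 4x_D − x_B = 0 ⇒ x_D = 10.25 − 0.25x_B.
At x_B = 10: x_D = 10.25 − 0.25·10 = 7.75.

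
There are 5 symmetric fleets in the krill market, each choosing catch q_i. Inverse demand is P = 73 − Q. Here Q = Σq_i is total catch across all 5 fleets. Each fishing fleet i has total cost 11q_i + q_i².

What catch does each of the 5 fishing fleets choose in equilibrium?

7.75

A representative fishing fleet's profit is π_i = q_i(73 − Q) − 11q_i − q_i², with Q = q_i + Σ_{j≠i} q_j.
First-order condition: 62 − 4q_i − Σ_{j≠i} q_j = 0.
In a symmetric equilibrium every fishing fleet chooses the same q, so Σ_{j≠i} q_j = 4q. The condition becomes 62 − 8q = 0, giving q = 62/8 = 7.75.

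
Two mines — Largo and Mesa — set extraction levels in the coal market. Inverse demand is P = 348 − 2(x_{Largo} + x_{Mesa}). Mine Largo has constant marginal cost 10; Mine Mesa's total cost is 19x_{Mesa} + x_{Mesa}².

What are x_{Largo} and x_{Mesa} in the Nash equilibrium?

68.5, 32

Mine Largo's profit: π = x_{Largo}(348 − 2(x_{Largo} + x_{Mesa})) − 10x_{Largo}.
∂π/∂x_{Largo} = 338 − 4x_{Largo} − 2x_{Mesa} = 0, so x_{Largo} = 84.5 − 0.5x_{Mesa}.
For Mesa: ∂π/∂x_{Mesa} = 329 − 6x_{Mesa} − 2x_{Largo} = 0 ⇒ x_{Mesa} = 329/6 − (1/3)x_{Largo}.
Solving the two reaction functions simultaneously: (1 − (−0.5)(−1/3))x_{Largo} = 84.5 − 0.5·(329/6), so (5/6)x_{Largo} = 685/12 and x_{Largo} = 68.5.
Then x_{Mesa} = 329/6 − (1/3)·68.5 = 32.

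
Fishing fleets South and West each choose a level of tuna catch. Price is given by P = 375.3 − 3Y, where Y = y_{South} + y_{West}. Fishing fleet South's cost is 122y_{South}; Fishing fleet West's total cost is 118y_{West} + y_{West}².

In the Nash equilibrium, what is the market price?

Fishing fleet South's profit: π = y_{South}(375.3 − 3(y_{South} + y_{West})) − 122y_{South}.
∂π/∂y_{South} = 253.3 − 6y_{South} − 3y_{West} = 0, so y_{South} = 2533/60 − 0.5y_{West}.
For West: ∂π/∂y_{West} = 257.3 − 8y_{West} − 3y_{South} = 0 ⇒ y_{West} = 32.1625 − 0.375y_{South}.
Solving the two reaction functions simultaneously: (1 − (−0.5)(−0.375))y_{South} = 2533/60 − 0.5·32.1625, so 0.8125y_{South} = 2509/96 and y_{South} = 193/6.
Then y_{West} = 32.1625 − 0.375·(193/6) = 20.1.
Equilibrium price: P = 375.3 − 3·(784/15) = 218.5.

218.5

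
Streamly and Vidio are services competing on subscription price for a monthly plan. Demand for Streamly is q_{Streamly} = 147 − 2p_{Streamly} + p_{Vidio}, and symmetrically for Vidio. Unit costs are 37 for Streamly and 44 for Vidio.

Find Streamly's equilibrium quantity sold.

75.2

Streamly's profit: π = (p_{Streamly} − 37)(147 − 2p_{Streamly} + p_{Vidio}).
∂π/∂p_{Streamly} = 221 − 4p_{Streamly} + p_{Vidio} = 0 ⇒ p_{Streamly} = 55.25 + 0.25p_{Vidio}.
Similarly p_{Vidio} = 58.75 + 0.25p_{Streamly}.
Plugging p_{Vidio} into Streamly's best response: p_{Streamly} = 55.25 + 0.25(58.75 + 0.25p_{Streamly}) ⇒ 0.9375p_{Streamly} = 69.9375, so p_{Streamly} = 74.6.
Then p_{Vidio} = 58.75 + 0.25·74.6 = 77.4.
q_{Streamly} = 147 − 2·74.6 + 77.4 = 75.2.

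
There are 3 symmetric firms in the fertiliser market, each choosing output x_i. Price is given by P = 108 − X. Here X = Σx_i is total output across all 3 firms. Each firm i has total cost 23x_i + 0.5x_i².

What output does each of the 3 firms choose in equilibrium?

A representative firm's profit is π_i = x_i(108 − X) − 23x_i − 0.5x_i², with X = x_i + Σ_{j≠i} x_j.
First-order condition: 85 − 3x_i − Σ_{j≠i} x_j = 0.
Imposing symmetry (x_j = x for all j) turns Σ_{j≠i} x_j into 2x, so 85 = 5x and x = 17.

17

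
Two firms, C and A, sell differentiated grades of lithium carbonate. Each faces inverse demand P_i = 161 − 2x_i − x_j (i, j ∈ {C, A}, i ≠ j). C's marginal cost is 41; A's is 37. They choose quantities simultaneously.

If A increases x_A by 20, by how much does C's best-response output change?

Firm C's profit: π = x_C(161 − 2x_C − x_A) − 41x_C.
∂π/∂x_C = 120 − 4x_C − x_A = 0 ⇒ x_C = 30 − 0.25x_A.
The reaction-function slope is −0.25, so a 20-unit rise in x_A moves x_C by −0.25 × 20 = −5. C's best response falls — the actions are strategic substitutes.

-5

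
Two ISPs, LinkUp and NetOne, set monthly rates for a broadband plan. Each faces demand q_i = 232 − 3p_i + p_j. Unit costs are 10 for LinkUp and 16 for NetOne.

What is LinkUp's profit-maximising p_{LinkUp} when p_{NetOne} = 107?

LinkUp's profit: π = (p_{LinkUp} − 10)(232 − 3p_{LinkUp} + p_{NetOne}).
∂π/∂p_{LinkUp} = 262 − 6p_{LinkUp} + p_{NetOne} = 0 ⇒ p_{LinkUp} = 131/3 + (1/6)p_{NetOne}.
At p_{NetOne} = 107: p_{LinkUp} = 131/3 + (1/6)·107 = 61.5.

61.5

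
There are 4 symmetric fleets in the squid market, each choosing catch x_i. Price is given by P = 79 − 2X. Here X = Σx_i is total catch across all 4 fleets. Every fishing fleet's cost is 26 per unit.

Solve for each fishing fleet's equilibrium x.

A representative fishing fleet's profit is π_i = x_i(79 − 2X) − 26x_i, with X = x_i + Σ_{j≠i} x_j.
First-order condition: 53 − 4x_i − 2Σ_{j≠i} x_j = 0.
In a symmetric equilibrium every fishing fleet chooses the same x, so Σ_{j≠i} x_j = 3x. The condition becomes 53 − 10x = 0, giving x = 53/10 = 5.3.

5.3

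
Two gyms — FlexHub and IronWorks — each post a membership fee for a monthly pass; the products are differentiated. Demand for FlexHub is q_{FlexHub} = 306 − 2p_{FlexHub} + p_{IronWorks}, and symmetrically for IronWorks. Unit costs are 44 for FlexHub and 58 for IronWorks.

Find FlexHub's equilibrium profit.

FlexHub's profit: π = (p_{FlexHub} − 44)(306 − 2p_{FlexHub} + p_{IronWorks}).
∂π/∂p_{FlexHub} = 394 − 4p_{FlexHub} + p_{IronWorks} = 0 ⇒ p_{FlexHub} = 98.5 + 0.25p_{IronWorks}.
Similarly p_{IronWorks} = 105.5 + 0.25p_{FlexHub}.
Plugging p_{IronWorks} into FlexHub's best response: p_{FlexHub} = 98.5 + 0.25(105.5 + 0.25p_{FlexHub}) ⇒ 0.9375p_{FlexHub} = 124.875, so p_{FlexHub} = 133.2.
Then p_{IronWorks} = 105.5 + 0.25·133.2 = 138.8.
q_{FlexHub} = 306 − 2·133.2 + 138.8 = 178.4.
Profit = (133.2 − 44)·178.4 = 15913.28.

15913.28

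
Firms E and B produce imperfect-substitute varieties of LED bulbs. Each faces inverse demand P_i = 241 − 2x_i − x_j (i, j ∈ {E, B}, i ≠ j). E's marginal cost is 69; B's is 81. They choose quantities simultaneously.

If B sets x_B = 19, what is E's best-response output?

Firm E's profit: π = x_E(241 − 2x_E − x_B) − 69x_E.
∂π/∂x_E = 172 − 4x_E − x_B = 0 ⇒ x_E = 43 − 0.25x_B.
At x_B = 19: x_E = 43 − 0.25·19 = 38.25.

38.25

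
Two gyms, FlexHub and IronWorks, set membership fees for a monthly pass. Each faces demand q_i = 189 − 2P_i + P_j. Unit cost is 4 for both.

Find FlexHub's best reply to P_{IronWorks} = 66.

65.75

FlexHub's profit: π = (P_{FlexHub} − 4)(189 − 2P_{FlexHub} + P_{IronWorks}).
∂π/∂P_{FlexHub} = 197 − 4P_{FlexHub} + P_{IronWorks} = 0 ⇒ P_{FlexHub} = 49.25 + 0.25P_{IronWorks}.
At P_{IronWorks} = 66: P_{FlexHub} = 49.25 + 0.25·66 = 65.75.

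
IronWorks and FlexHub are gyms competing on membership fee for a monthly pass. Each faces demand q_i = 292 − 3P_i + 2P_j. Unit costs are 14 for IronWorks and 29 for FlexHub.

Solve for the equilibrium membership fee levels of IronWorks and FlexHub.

86.3125, 91.9375

IronWorks's profit: π = (P_{IronWorks} − 14)(292 − 3P_{IronWorks} + 2P_{FlexHub}).
∂π/∂P_{IronWorks} = 334 − 6P_{IronWorks} + 2P_{FlexHub} = 0 ⇒ P_{IronWorks} = 167/3 + (1/3)P_{FlexHub}.
Similarly P_{FlexHub} = 379/6 + (1/3)P_{IronWorks}.
Plugging P_{FlexHub} into IronWorks's best response: P_{IronWorks} = 167/3 + (1/3)(379/6 + (1/3)P_{IronWorks}) ⇒ (8/9)P_{IronWorks} = 1381/18, so P_{IronWorks} = 86.3125.
Then P_{FlexHub} = 379/6 + (1/3)·86.3125 = 91.9375.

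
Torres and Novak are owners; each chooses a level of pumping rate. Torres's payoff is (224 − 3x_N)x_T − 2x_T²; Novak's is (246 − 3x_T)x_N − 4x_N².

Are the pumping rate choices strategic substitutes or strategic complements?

Expanding Torres's payoff: 224x_T − 3x_Nx_T − 2x_T².
∂π/∂x_T = 224 − 3x_N − 4x_T = 0, so x_T = 56 − 0.75x_N.
The best-response slope dx_T/dx_N = −0.75 < 0: the reaction function is downward-sloping, so the choices are strategic substitutes.

strategic substitutes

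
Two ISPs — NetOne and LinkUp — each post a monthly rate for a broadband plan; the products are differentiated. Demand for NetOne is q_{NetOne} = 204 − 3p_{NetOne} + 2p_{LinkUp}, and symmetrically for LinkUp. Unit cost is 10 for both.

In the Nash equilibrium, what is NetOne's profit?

NetOne's profit: π = (p_{NetOne} − 10)(204 − 3p_{NetOne} + 2p_{LinkUp}).
∂π/∂p_{NetOne} = 234 − 6p_{NetOne} + 2p_{LinkUp} = 0 ⇒ p_{NetOne} = 39 + (1/3)p_{LinkUp}.
By symmetry p_{LinkUp} = p_{NetOne}; substituting into the reaction function, (2/3)p_{NetOne} = 39 and p_{NetOne} = 58.5.
q_{NetOne} = 204 − 3·58.5 + 2·58.5 = 145.5.
Profit = (58.5 − 10)·145.5 = 7056.75.

7056.75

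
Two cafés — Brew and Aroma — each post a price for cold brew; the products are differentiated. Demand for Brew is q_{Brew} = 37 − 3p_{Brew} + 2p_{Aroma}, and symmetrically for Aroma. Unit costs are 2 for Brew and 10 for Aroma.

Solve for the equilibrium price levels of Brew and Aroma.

12.25, 15.25

Brew's profit: π = (p_{Brew} − 2)(37 − 3p_{Brew} + 2p_{Aroma}).
∂π/∂p_{Brew} = 43 − 6p_{Brew} + 2p_{Aroma} = 0 ⇒ p_{Brew} = 43/6 + (1/3)p_{Aroma}.
Similarly p_{Aroma} = 67/6 + (1/3)p_{Brew}.
Solving the two reaction functions simultaneously: (1 − (1/3)(1/3))p_{Brew} = 43/6 + (1/3)·(67/6), so (8/9)p_{Brew} = 98/9 and p_{Brew} = 12.25.
Then p_{Aroma} = 67/6 + (1/3)·12.25 = 15.25.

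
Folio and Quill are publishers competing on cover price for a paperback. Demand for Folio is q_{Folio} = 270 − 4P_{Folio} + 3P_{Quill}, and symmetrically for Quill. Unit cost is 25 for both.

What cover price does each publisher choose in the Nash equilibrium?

74

Folio's profit: π = (P_{Folio} − 25)(270 − 4P_{Folio} + 3P_{Quill}).
∂π/∂P_{Folio} = 370 − 8P_{Folio} + 3P_{Quill} = 0 ⇒ P_{Folio} = 46.25 + 0.375P_{Quill}.
The game is symmetric, so in equilibrium P_{Quill} = P_{Folio}: the reaction function gives 0.625P_{Folio} = 46.25, hence P_{Folio} = 74.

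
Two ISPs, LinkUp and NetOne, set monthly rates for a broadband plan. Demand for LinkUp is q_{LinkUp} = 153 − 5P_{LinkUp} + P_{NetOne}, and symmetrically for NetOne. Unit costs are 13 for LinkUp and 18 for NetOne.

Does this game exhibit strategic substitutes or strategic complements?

LinkUp's profit: π = (P_{LinkUp} − 13)(153 − 5P_{LinkUp} + P_{NetOne}).
∂π/∂P_{LinkUp} = 218 − 10P_{LinkUp} + P_{NetOne} = 0 ⇒ P_{LinkUp} = 21.8 + 0.1P_{NetOne}.
The best-response slope dP_{LinkUp}/dP_{NetOne} = 0.1 > 0: the reaction function is upward-sloping, so the choices are strategic complements.

strategic complements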